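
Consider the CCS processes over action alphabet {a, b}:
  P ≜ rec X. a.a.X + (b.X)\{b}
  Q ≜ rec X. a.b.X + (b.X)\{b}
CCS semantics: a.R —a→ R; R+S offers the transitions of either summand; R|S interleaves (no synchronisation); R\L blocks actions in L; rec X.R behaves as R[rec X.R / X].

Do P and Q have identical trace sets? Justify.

LTS(P): 2 reachable states
  p0 = rec X. a.a.X + (b.X)\{b} :: ··a··> p1
  p1 = a.(rec X. a.a.X + (b.X)\{b}) :: ··a··> p0
LTS(Q): 2 reachable states
  q0 = rec X. a.b.X + (b.X)\{b} :: ··a··> q1
  q1 = b.(rec X. a.b.X + (b.X)\{b}) :: ··b··> q0
Trace ⟨aa⟩ through P, begin at {p0}:
  after a @ step 1: {p1}
  after a @ step 2: {p0}
  ✓ P
Trace ⟨aa⟩ through Q, begin at {q0}:
  after a @ step 1: {q1}
  after a @ step 2: ∅ (Q stuck)

NO — witness ⟨aa⟩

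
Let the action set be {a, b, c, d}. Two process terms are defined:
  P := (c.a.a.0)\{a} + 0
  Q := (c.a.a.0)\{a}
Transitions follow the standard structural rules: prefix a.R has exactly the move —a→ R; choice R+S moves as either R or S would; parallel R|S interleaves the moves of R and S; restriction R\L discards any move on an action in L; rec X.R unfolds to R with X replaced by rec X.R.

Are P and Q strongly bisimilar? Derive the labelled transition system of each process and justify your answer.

Reachable graph of P (2 states):
  s0 = (c.a.a.0)\{a} + 0 has moves —c→ s1
  s1 = (a.a.0)\{a} has moves ∅
Reachable graph of Q (2 states):
  t0 = (c.a.a.0)\{a} has moves —c→ t1
  t1 = (a.a.0)\{a} has moves ∅
Partition-refinement fixed point:
  B0 = {s0, t0}
  B1 = {s1, t1}
s0 ∈ B0, t0 ∈ B0 → same block

P ~ Q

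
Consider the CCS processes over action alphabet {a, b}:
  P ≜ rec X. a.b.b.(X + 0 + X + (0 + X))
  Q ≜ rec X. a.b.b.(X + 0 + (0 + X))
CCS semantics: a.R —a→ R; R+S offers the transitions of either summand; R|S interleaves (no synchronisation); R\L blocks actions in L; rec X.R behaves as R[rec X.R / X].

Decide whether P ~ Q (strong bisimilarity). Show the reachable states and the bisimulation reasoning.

P's transition system — 4 states:
  s0 = rec X. a.b.b.(X + 0 + X + (0 + X)) has moves —a→ s1
  s1 = b.b.((rec X. a.b.b.(X + 0 + X + (0 + X))) + 0 + (rec X. a.b.b.(X + 0 + X + (0 + X))) + (0 + (rec X. a.b.b.(X + 0 + X + (0 + X))))) has moves —b→ s2
  s2 = b.((rec X. a.b.b.(X + 0 + X + (0 + X))) + 0 + (rec X. a.b.b.(X + 0 + X + (0 + X))) + (0 + (rec X. a.b.b.(X + 0 + X + (0 + X))))) has moves —b→ s3
  s3 = (rec X. a.b.b.(X + 0 + X + (0 + X))) + 0 + (rec X. a.b.b.(X + 0 + X + (0 + X))) + (0 + (rec X. a.b.b.(X + 0 + X + (0 + X)))) has moves —a→ s1
Q's transition system — 4 states:
  t0 = rec X. a.b.b.(X + 0 + (0 + X)) has moves —a→ t1
  t1 = b.b.((rec X. a.b.b.(X + 0 + (0 + X))) + 0 + (0 + (rec X. a.b.b.(X + 0 + (0 + X))))) has moves —b→ t2
  t2 = b.((rec X. a.b.b.(X + 0 + (0 + X))) + 0 + (0 + (rec X. a.b.b.(X + 0 + (0 + X))))) has moves —b→ t3
  t3 = (rec X. a.b.b.(X + 0 + (0 + X))) + 0 + (0 + (rec X. a.b.b.(X + 0 + (0 + X)))) has moves —a→ t1
Coarsest stable partition (strong bisimilarity classes):
  B0 = {s0, s3, t0, t3}
  B1 = {s1, t1}
  B2 = {s2, t2}
s0 ∈ B0, t0 ∈ B0 → same block

P ~ Q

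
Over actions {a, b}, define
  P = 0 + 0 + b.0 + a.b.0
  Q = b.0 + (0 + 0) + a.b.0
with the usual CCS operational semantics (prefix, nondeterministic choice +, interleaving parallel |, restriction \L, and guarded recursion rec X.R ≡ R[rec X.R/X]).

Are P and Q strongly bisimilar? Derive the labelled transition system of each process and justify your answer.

P's transition system — 3 states:
  u0 = 0 + 0 + b.0 + a.b.0 → ··a··> u1, ··b··> u2
  u1 = b.0 → ··b··> u2
  u2 = 0 → stopped
Q's transition system — 3 states:
  v0 = b.0 + (0 + 0) + a.b.0 → ··a··> v1, ··b··> v2
  v1 = b.0 → ··b··> v2
  v2 = 0 → stopped
Bisimilarity quotient blocks:
  B0 = {u0, v0}
  B1 = {u1, v1}
  B2 = {u2, v2}
u0 ∈ B0, v0 ∈ B0 → same block

YES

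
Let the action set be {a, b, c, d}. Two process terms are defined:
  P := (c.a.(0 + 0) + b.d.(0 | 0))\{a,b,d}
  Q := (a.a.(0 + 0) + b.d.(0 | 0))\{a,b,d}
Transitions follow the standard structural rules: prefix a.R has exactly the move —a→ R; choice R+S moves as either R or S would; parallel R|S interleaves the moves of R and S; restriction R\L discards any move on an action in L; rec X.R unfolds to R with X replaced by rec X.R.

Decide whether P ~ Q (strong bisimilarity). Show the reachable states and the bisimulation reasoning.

not bisimilar

LTS(P): 2 reachable states
  s0 = (c.a.(0 + 0) + b.d.(0 | 0))\{a,b,d} :: —c→ s1
  s1 = (a.(0 + 0))\{a,b,d} :: stopped
LTS(Q): 1 reachable states
  t0 = (a.a.(0 + 0) + b.d.(0 | 0))\{a,b,d} :: stopped
Coarsest stable partition (strong bisimilarity classes):
  B0 = {s0}
  B1 = {s1, t0}
s0 ∈ B0, t0 ∈ B1 → different blocks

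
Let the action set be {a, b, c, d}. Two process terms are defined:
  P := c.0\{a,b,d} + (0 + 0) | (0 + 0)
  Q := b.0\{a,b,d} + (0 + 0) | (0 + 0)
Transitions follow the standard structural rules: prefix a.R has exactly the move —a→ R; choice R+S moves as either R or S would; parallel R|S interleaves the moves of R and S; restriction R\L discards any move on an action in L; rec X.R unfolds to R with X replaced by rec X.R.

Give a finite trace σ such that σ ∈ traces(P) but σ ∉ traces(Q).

LTS(P): 2 reachable states
  m0 = c.0\{a,b,d} + (0 + 0) | (0 + 0) ⊢ -c-> m1
  m1 = 0\{a,b,d} ⊢ deadlocked
LTS(Q): 2 reachable states
  n0 = b.0\{a,b,d} + (0 + 0) | (0 + 0) ⊢ -b-> n1
  n1 = 0\{a,b,d} ⊢ deadlocked
Trace ⟨c⟩ through P, begin at {m0}:
  [1] c ⇒ {m1}
  P completes σ.
Trace ⟨c⟩ through Q, begin at {n0}:
  [1] c ⇒ no successor for Q

c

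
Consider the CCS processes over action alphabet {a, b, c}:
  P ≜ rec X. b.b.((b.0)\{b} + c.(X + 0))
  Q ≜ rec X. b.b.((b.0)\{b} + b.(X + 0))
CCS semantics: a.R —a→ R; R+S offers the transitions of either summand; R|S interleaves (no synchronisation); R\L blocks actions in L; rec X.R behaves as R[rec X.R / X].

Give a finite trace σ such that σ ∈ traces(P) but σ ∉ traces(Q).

bbc

Reachable graph of P (4 states):
  s0 = rec X. b.b.((b.0)\{b} + c.(X + 0)) → —b→ s1
  s1 = b.((b.0)\{b} + c.((rec X. b.b.((b.0)\{b} + c.(X + 0))) + 0)) → —b→ s2
  s2 = (b.0)\{b} + c.((rec X. b.b.((b.0)\{b} + c.(X + 0))) + 0) → —c→ s3
  s3 = (rec X. b.b.((b.0)\{b} + c.(X + 0))) + 0 → —b→ s1
Reachable graph of Q (4 states):
  t0 = rec X. b.b.((b.0)\{b} + b.(X + 0)) → —b→ t1
  t1 = b.((b.0)\{b} + b.((rec X. b.b.((b.0)\{b} + b.(X + 0))) + 0)) → —b→ t2
  t2 = (b.0)\{b} + b.((rec X. b.b.((b.0)\{b} + b.(X + 0))) + 0) → —b→ t3
  t3 = (rec X. b.b.((b.0)\{b} + b.(X + 0))) + 0 → —b→ t1
Trace ⟨bbc⟩ through P, begin at {s0}:
  after b @ step 1: {s1}
  after b @ step 2: {s2}
  after c @ step 3: {s3}
  ✓ P
Trace ⟨bbc⟩ through Q, begin at {t0}:
  after b @ step 1: {t1}
  after b @ step 2: {t2}
  after c @ step 3: ∅  — Q cannot continue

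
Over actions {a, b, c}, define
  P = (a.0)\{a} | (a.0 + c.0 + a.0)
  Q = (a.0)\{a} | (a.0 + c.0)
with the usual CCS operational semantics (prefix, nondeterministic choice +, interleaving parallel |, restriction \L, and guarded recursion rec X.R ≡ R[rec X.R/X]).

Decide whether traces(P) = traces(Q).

LTS(P): 2 reachable states
  s0 = (a.0)\{a} | (a.0 + c.0 + a.0) → -a-> s1, -c-> s1
  s1 = (a.0)\{a} | 0 → ·
LTS(Q): 2 reachable states
  t0 = (a.0)\{a} | (a.0 + c.0) → -a-> t1, -c-> t1
  t1 = (a.0)\{a} | 0 → ·
Partition-refinement fixed point:
  B0 = {s0, t0}
  B1 = {s1, t1}
s0 ∈ B0, t0 ∈ B0 → same block
Bisimilar ⇒ trace-equivalent.

YES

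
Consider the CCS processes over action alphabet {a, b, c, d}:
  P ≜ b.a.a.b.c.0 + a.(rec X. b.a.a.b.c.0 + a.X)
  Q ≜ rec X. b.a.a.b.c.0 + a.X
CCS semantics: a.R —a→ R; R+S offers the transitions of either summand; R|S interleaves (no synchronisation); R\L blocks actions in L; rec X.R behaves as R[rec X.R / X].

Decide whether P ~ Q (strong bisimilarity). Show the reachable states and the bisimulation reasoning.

YES

P's transition system — 7 states:
  m0 = b.a.a.b.c.0 + a.(rec X. b.a.a.b.c.0 + a.X) :: -a-> m1, -b-> m2
  m1 = rec X. b.a.a.b.c.0 + a.X :: -a-> m1, -b-> m2
  m2 = a.a.b.c.0 :: -a-> m3
  m3 = a.b.c.0 :: -a-> m4
  m4 = b.c.0 :: -b-> m5
  m5 = c.0 :: -c-> m6
  m6 = 0 :: ∅
Q's transition system — 6 states:
  n0 = rec X. b.a.a.b.c.0 + a.X :: -a-> n0, -b-> n1
  n1 = a.a.b.c.0 :: -a-> n2
  n2 = a.b.c.0 :: -a-> n3
  n3 = b.c.0 :: -b-> n4
  n4 = c.0 :: -c-> n5
  n5 = 0 :: ∅
Bisimilarity quotient blocks:
  B0 = {m0, m1, n0}
  B1 = {m2, n1}
  B2 = {m3, n2}
  B3 = {m4, n3}
  B4 = {m5, n4}
  B5 = {m6, n5}
m0 ∈ B0, n0 ∈ B0 → same block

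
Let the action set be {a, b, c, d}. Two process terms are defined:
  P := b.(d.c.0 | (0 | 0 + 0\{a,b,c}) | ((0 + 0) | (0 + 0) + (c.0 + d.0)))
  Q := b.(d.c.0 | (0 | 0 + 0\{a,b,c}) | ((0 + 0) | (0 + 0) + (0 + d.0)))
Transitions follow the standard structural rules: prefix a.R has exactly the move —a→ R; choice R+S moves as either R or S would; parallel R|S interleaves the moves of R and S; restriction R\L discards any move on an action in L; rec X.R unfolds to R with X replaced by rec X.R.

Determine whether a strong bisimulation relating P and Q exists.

NO

Reachable graph of P (7 states):
  m0 = b.(d.c.0 | (0 | 0 + 0\{a,b,c}) | ((0 + 0) | (0 + 0) + (c.0 + d.0))) :: =b=> m1
  m1 = d.c.0 | (0 | 0 + 0\{a,b,c}) | ((0 + 0) | (0 + 0) + (c.0 + d.0)) :: =c=> m2, =d=> m2, =d=> m3
  m2 = d.c.0 | (0 | 0 + 0\{a,b,c}) | 0 :: =d=> m4
  m3 = c.0 | (0 | 0 + 0\{a,b,c}) | ((0 + 0) | (0 + 0) + (c.0 + d.0)) :: =c=> m4, =c=> m5, =d=> m4
  m4 = c.0 | (0 | 0 + 0\{a,b,c}) | 0 :: =c=> m6
  m5 = 0 | (0 | 0 + 0\{a,b,c}) | ((0 + 0) | (0 + 0) + (c.0 + d.0)) :: =c=> m6, =d=> m6
  m6 = 0 | (0 | 0 + 0\{a,b,c}) | 0 :: (no moves)
Reachable graph of Q (7 states):
  n0 = b.(d.c.0 | (0 | 0 + 0\{a,b,c}) | ((0 + 0) | (0 + 0) + (0 + d.0))) :: =b=> n1
  n1 = d.c.0 | (0 | 0 + 0\{a,b,c}) | ((0 + 0) | (0 + 0) + (0 + d.0)) :: =d=> n2, =d=> n3
  n2 = c.0 | (0 | 0 + 0\{a,b,c}) | ((0 + 0) | (0 + 0) + (0 + d.0)) :: =c=> n4, =d=> n5
  n3 = d.c.0 | (0 | 0 + 0\{a,b,c}) | 0 :: =d=> n5
  n4 = 0 | (0 | 0 + 0\{a,b,c}) | ((0 + 0) | (0 + 0) + (0 + d.0)) :: =d=> n6
  n5 = c.0 | (0 | 0 + 0\{a,b,c}) | 0 :: =c=> n6
  n6 = 0 | (0 | 0 + 0\{a,b,c}) | 0 :: (no moves)
Bisimilarity quotient blocks:
  B0 = {m0}
  B1 = {m1}
  B2 = {m2, n3}
  B3 = {m4, n5}
  B4 = {m6, n6}
  B5 = {m3}
  B6 = {m5}
  B7 = {n0}
  B8 = {n1}
  B9 = {n2}
  B10 = {n4}
m0 ∈ B0, n0 ∈ B7 → different blocks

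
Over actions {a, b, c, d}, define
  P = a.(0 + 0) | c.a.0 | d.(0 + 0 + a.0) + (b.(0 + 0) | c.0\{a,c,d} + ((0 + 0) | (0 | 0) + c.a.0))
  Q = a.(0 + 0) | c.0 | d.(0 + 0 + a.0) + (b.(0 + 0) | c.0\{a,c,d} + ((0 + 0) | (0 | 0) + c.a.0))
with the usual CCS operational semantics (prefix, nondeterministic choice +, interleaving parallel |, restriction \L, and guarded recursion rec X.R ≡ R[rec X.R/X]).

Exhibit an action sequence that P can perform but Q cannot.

P's transition system — 23 states:
  s0 = a.(0 + 0) | c.a.0 | d.(0 + 0 + a.0) + (b.(0 + 0) | c.0\{a,c,d} + ((0 + 0) | (0 | 0) + c.a.0)) :: =a=> s1, =b=> s2, =c=> s3, =c=> s4, =c=> s5, =d=> s6
  s1 = (0 + 0) | c.a.0 | d.(0 + 0 + a.0) :: =c=> s7, =d=> s8
  s2 = (0 + 0) | c.0\{a,c,d} :: =c=> s9
  s3 = a.(0 + 0) | a.0 | d.(0 + 0 + a.0) :: =a=> s10, =a=> s7, =d=> s11
  s4 = a.0 :: =a=> s12
  s5 = b.(0 + 0) | 0\{a,c,d} :: =b=> s9
  s6 = a.(0 + 0) | c.a.0 | (0 + 0 + a.0) :: =a=> s13, =a=> s8, =c=> s11
  s7 = (0 + 0) | a.0 | d.(0 + 0 + a.0) :: =a=> s14, =d=> s15
  s8 = (0 + 0) | c.a.0 | (0 + 0 + a.0) :: =a=> s16, =c=> s15
  s9 = (0 + 0) | 0\{a,c,d} :: ·
  s10 = a.(0 + 0) | 0 | d.(0 + 0 + a.0) :: =a=> s14, =d=> s17
  s11 = a.(0 + 0) | a.0 | (0 + 0 + a.0) :: =a=> s15, =a=> s17, =a=> s18
  s12 = 0 :: ·
  s13 = a.(0 + 0) | c.a.0 | 0 :: =a=> s16, =c=> s18
  s14 = (0 + 0) | 0 | d.(0 + 0 + a.0) :: =d=> s19
  s15 = (0 + 0) | a.0 | (0 + 0 + a.0) :: =a=> s19, =a=> s20
  s16 = (0 + 0) | c.a.0 | 0 :: =c=> s20
  s17 = a.(0 + 0) | 0 | (0 + 0 + a.0) :: =a=> s19, =a=> s21
  s18 = a.(0 + 0) | a.0 | 0 :: =a=> s20, =a=> s21
  s19 = (0 + 0) | 0 | (0 + 0 + a.0) :: =a=> s22
  s20 = (0 + 0) | a.0 | 0 :: =a=> s22
  s21 = a.(0 + 0) | 0 | 0 :: =a=> s22
  s22 = (0 + 0) | 0 | 0 :: ·
Q's transition system — 17 states:
  t0 = a.(0 + 0) | c.0 | d.(0 + 0 + a.0) + (b.(0 + 0) | c.0\{a,c,d} + ((0 + 0) | (0 | 0) + c.a.0)) :: =a=> t1, =b=> t2, =c=> t3, =c=> t4, =c=> t5, =d=> t6
  t1 = (0 + 0) | c.0 | d.(0 + 0 + a.0) :: =c=> t7, =d=> t8
  t2 = (0 + 0) | c.0\{a,c,d} :: =c=> t9
  t3 = a.(0 + 0) | 0 | d.(0 + 0 + a.0) :: =a=> t7, =d=> t10
  t4 = a.0 :: =a=> t11
  t5 = b.(0 + 0) | 0\{a,c,d} :: =b=> t9
  t6 = a.(0 + 0) | c.0 | (0 + 0 + a.0) :: =a=> t12, =a=> t8, =c=> t10
  t7 = (0 + 0) | 0 | d.(0 + 0 + a.0) :: =d=> t13
  t8 = (0 + 0) | c.0 | (0 + 0 + a.0) :: =a=> t14, =c=> t13
  t9 = (0 + 0) | 0\{a,c,d} :: ·
  t10 = a.(0 + 0) | 0 | (0 + 0 + a.0) :: =a=> t13, =a=> t15
  t11 = 0 :: ·
  t12 = a.(0 + 0) | c.0 | 0 :: =a=> t14, =c=> t15
  t13 = (0 + 0) | 0 | (0 + 0 + a.0) :: =a=> t16
  t14 = (0 + 0) | c.0 | 0 :: =c=> t16
  t15 = a.(0 + 0) | 0 | 0 :: =a=> t16
  t16 = (0 + 0) | 0 | 0 :: ·
Run σ = ⟨aca⟩ on P: start {s0}
  step 1 (a): {s1}
  step 2 (c): {s7}
  step 3 (a): {s14}
  ✓ P
Run σ = ⟨aca⟩ on Q: start {t0}
  step 1 (a): {t1}
  step 2 (c): {t7}
  step 3 (a): no successor for Q

aca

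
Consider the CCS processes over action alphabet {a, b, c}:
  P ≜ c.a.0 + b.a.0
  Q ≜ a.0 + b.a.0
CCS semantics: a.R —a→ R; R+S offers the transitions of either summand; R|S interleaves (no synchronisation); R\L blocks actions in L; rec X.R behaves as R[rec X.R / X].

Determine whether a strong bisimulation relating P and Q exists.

Reachable graph of P (3 states):
  p0 = c.a.0 + b.a.0 ⊢ -b-> p1, -c-> p1
  p1 = a.0 ⊢ -a-> p2
  p2 = 0 ⊢ ∅
Reachable graph of Q (3 states):
  q0 = a.0 + b.a.0 ⊢ -a-> q1, -b-> q2
  q1 = 0 ⊢ ∅
  q2 = a.0 ⊢ -a-> q1
Coarsest stable partition (strong bisimilarity classes):
  B0 = {p0}
  B1 = {p1, q2}
  B2 = {p2, q1}
  B3 = {q0}
p0 ∈ B0, q0 ∈ B3 → different blocks

NO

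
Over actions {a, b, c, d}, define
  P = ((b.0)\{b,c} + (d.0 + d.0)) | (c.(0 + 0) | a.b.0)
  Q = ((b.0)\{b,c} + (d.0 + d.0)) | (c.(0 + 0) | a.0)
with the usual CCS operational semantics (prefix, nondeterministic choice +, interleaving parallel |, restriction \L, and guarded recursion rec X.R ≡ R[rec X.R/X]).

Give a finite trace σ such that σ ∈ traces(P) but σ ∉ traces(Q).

ab

LTS(P): 12 reachable states
  u0 = ((b.0)\{b,c} + (d.0 + d.0)) | (c.(0 + 0) | a.b.0) ⊢ --a--▸ u1, --c--▸ u2, --d--▸ u3
  u1 = ((b.0)\{b,c} + (d.0 + d.0)) | (c.(0 + 0) | b.0) ⊢ --b--▸ u4, --c--▸ u5, --d--▸ u6
  u2 = ((b.0)\{b,c} + (d.0 + d.0)) | ((0 + 0) | a.b.0) ⊢ --a--▸ u5, --d--▸ u7
  u3 = 0 | (c.(0 + 0) | a.b.0) ⊢ --a--▸ u6, --c--▸ u7
  u4 = ((b.0)\{b,c} + (d.0 + d.0)) | (c.(0 + 0) | 0) ⊢ --c--▸ u8, --d--▸ u9
  u5 = ((b.0)\{b,c} + (d.0 + d.0)) | ((0 + 0) | b.0) ⊢ --b--▸ u8, --d--▸ u10
  u6 = 0 | (c.(0 + 0) | b.0) ⊢ --b--▸ u9, --c--▸ u10
  u7 = 0 | ((0 + 0) | a.b.0) ⊢ --a--▸ u10
  u8 = ((b.0)\{b,c} + (d.0 + d.0)) | ((0 + 0) | 0) ⊢ --d--▸ u11
  u9 = 0 | (c.(0 + 0) | 0) ⊢ --c--▸ u11
  u10 = 0 | ((0 + 0) | b.0) ⊢ --b--▸ u11
  u11 = 0 | ((0 + 0) | 0) ⊢ (no moves)
LTS(Q): 8 reachable states
  v0 = ((b.0)\{b,c} + (d.0 + d.0)) | (c.(0 + 0) | a.0) ⊢ --a--▸ v1, --c--▸ v2, --d--▸ v3
  v1 = ((b.0)\{b,c} + (d.0 + d.0)) | (c.(0 + 0) | 0) ⊢ --c--▸ v4, --d--▸ v5
  v2 = ((b.0)\{b,c} + (d.0 + d.0)) | ((0 + 0) | a.0) ⊢ --a--▸ v4, --d--▸ v6
  v3 = 0 | (c.(0 + 0) | a.0) ⊢ --a--▸ v5, --c--▸ v6
  v4 = ((b.0)\{b,c} + (d.0 + d.0)) | ((0 + 0) | 0) ⊢ --d--▸ v7
  v5 = 0 | (c.(0 + 0) | 0) ⊢ --c--▸ v7
  v6 = 0 | ((0 + 0) | a.0) ⊢ --a--▸ v7
  v7 = 0 | ((0 + 0) | 0) ⊢ (no moves)
Run σ = ⟨ab⟩ on P: start {u0}
  [1] a ⇒ {u1}
  [2] b ⇒ {u4}
  ✓ P
Run σ = ⟨ab⟩ on Q: start {v0}
  [1] a ⇒ {v1}
  [2] b ⇒ ∅  — Q cannot continue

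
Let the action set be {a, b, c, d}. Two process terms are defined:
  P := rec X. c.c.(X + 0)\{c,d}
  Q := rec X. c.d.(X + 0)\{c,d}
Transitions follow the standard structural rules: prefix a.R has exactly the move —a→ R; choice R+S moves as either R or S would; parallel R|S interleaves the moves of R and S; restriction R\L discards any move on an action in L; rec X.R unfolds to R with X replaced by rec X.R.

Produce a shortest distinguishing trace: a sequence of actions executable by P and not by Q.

LTS(P): 3 reachable states
  m0 = rec X. c.c.(X + 0)\{c,d} :: --c--▸ m1
  m1 = c.((rec X. c.c.(X + 0)\{c,d}) + 0)\{c,d} :: --c--▸ m2
  m2 = ((rec X. c.c.(X + 0)\{c,d}) + 0)\{c,d} :: ∅
LTS(Q): 3 reachable states
  n0 = rec X. c.d.(X + 0)\{c,d} :: --c--▸ n1
  n1 = d.((rec X. c.d.(X + 0)\{c,d}) + 0)\{c,d} :: --d--▸ n2
  n2 = ((rec X. c.d.(X + 0)\{c,d}) + 0)\{c,d} :: ∅
Executing cc from P (initial set {m0}):
  [1] c ⇒ {m1}
  [2] c ⇒ {m2}
  ✓ P
Executing cc from Q (initial set {n0}):
  [1] c ⇒ {n1}
  [2] c ⇒ no successor for Q

cc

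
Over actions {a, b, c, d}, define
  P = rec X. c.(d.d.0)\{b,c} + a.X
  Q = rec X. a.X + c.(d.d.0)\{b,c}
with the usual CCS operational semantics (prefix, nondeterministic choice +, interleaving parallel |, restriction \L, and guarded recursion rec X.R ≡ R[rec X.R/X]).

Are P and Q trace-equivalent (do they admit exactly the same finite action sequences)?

LTS(P): 4 reachable states
  m0 = rec X. c.(d.d.0)\{b,c} + a.X → —a→ m0, —c→ m1
  m1 = (d.d.0)\{b,c} → —d→ m2
  m2 = (d.0)\{b,c} → —d→ m3
  m3 = 0\{b,c} → ∅
LTS(Q): 4 reachable states
  n0 = rec X. a.X + c.(d.d.0)\{b,c} → —a→ n0, —c→ n1
  n1 = (d.d.0)\{b,c} → —d→ n2
  n2 = (d.0)\{b,c} → —d→ n3
  n3 = 0\{b,c} → ∅
Coarsest stable partition (strong bisimilarity classes):
  B0 = {m0, n0}
  B1 = {m1, n1}
  B2 = {m2, n2}
  B3 = {m3, n3}
m0 ∈ B0, n0 ∈ B0 → same block
Bisimilar ⇒ trace-equivalent.

traces(P) = traces(Q)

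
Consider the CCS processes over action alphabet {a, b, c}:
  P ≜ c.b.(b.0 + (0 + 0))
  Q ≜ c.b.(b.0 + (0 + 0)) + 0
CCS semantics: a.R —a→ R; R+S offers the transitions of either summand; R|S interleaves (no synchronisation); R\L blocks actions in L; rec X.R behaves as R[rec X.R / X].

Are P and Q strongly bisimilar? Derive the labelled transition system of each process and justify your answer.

LTS(P): 4 reachable states
  s0 = c.b.(b.0 + (0 + 0)) → --c--▸ s1
  s1 = b.(b.0 + (0 + 0)) → --b--▸ s2
  s2 = b.0 + (0 + 0) → --b--▸ s3
  s3 = 0 → ·
LTS(Q): 4 reachable states
  t0 = c.b.(b.0 + (0 + 0)) + 0 → --c--▸ t1
  t1 = b.(b.0 + (0 + 0)) → --b--▸ t2
  t2 = b.0 + (0 + 0) → --b--▸ t3
  t3 = 0 → ·
Partition-refinement fixed point:
  B0 = {s0, t0}
  B1 = {s1, t1}
  B2 = {s2, t2}
  B3 = {s3, t3}
s0 ∈ B0, t0 ∈ B0 → same block

bisimilar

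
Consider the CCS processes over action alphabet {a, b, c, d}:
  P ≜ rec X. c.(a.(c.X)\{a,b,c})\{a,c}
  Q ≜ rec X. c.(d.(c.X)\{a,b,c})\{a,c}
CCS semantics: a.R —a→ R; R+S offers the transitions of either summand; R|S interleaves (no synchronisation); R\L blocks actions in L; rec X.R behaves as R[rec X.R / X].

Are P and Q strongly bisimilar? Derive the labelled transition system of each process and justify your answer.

P's transition system — 2 states:
  u0 = rec X. c.(a.(c.X)\{a,b,c})\{a,c} has moves —c→ u1
  u1 = (a.(c.(rec X. c.(a.(c.X)\{a,b,c})\{a,c}))\{a,b,c})\{a,c} has moves stopped
Q's transition system — 3 states:
  v0 = rec X. c.(d.(c.X)\{a,b,c})\{a,c} has moves —c→ v1
  v1 = (d.(c.(rec X. c.(d.(c.X)\{a,b,c})\{a,c}))\{a,b,c})\{a,c} has moves —d→ v2
  v2 = (c.(rec X. c.(d.(c.X)\{a,b,c})\{a,c}))\{a,b,c}\{a,c} has moves stopped
Coarsest stable partition (strong bisimilarity classes):
  B0 = {u0}
  B1 = {u1, v2}
  B2 = {v0}
  B3 = {v1}
u0 ∈ B0, v0 ∈ B2 → different blocks

P ≁ Q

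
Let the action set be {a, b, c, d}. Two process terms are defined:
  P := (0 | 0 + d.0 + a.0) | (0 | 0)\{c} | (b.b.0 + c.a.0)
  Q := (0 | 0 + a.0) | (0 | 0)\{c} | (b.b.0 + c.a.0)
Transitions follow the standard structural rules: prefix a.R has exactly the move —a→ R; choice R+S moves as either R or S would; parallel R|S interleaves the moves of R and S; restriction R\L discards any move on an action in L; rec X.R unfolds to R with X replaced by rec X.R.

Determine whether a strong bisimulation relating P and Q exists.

Reachable graph of P (8 states):
  u0 = (0 | 0 + d.0 + a.0) | (0 | 0)\{c} | (b.b.0 + c.a.0) :: ··a··> u1, ··b··> u2, ··c··> u3, ··d··> u1
  u1 = 0 | (0 | 0)\{c} | (b.b.0 + c.a.0) :: ··b··> u4, ··c··> u5
  u2 = (0 | 0 + d.0 + a.0) | (0 | 0)\{c} | b.0 :: ··a··> u4, ··b··> u6, ··d··> u4
  u3 = (0 | 0 + d.0 + a.0) | (0 | 0)\{c} | a.0 :: ··a··> u5, ··a··> u6, ··d··> u5
  u4 = 0 | (0 | 0)\{c} | b.0 :: ··b··> u7
  u5 = 0 | (0 | 0)\{c} | a.0 :: ··a··> u7
  u6 = (0 | 0 + d.0 + a.0) | (0 | 0)\{c} | 0 :: ··a··> u7, ··d··> u7
  u7 = 0 | (0 | 0)\{c} | 0 :: ∅
Reachable graph of Q (8 states):
  v0 = (0 | 0 + a.0) | (0 | 0)\{c} | (b.b.0 + c.a.0) :: ··a··> v1, ··b··> v2, ··c··> v3
  v1 = 0 | (0 | 0)\{c} | (b.b.0 + c.a.0) :: ··b··> v4, ··c··> v5
  v2 = (0 | 0 + a.0) | (0 | 0)\{c} | b.0 :: ··a··> v4, ··b··> v6
  v3 = (0 | 0 + a.0) | (0 | 0)\{c} | a.0 :: ··a··> v5, ··a··> v6
  v4 = 0 | (0 | 0)\{c} | b.0 :: ··b··> v7
  v5 = 0 | (0 | 0)\{c} | a.0 :: ··a··> v7
  v6 = (0 | 0 + a.0) | (0 | 0)\{c} | 0 :: ··a··> v7
  v7 = 0 | (0 | 0)\{c} | 0 :: ∅
Coarsest stable partition (strong bisimilarity classes):
  B0 = {u0}
  B1 = {u3}
  B2 = {u5, v5, v6}
  B3 = {u7, v7}
  B4 = {u6}
  B5 = {u1, v1}
  B6 = {u4, v4}
  B7 = {u2}
  B8 = {v0}
  B9 = {v2}
  B10 = {v3}
u0 ∈ B0, v0 ∈ B8 → different blocks

not bisimilar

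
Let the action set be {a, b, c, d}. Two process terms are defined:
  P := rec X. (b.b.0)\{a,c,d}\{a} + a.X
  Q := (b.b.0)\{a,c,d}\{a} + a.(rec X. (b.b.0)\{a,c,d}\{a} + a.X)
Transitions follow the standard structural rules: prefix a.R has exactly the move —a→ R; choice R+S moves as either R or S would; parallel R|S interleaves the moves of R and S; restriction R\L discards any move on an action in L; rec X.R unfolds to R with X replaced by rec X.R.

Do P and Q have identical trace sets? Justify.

trace-equivalent

P's transition system — 3 states:
  m0 = rec X. (b.b.0)\{a,c,d}\{a} + a.X | ··a··> m0, ··b··> m1
  m1 = (b.0)\{a,c,d}\{a} | ··b··> m2
  m2 = 0\{a,c,d}\{a} | (no moves)
Q's transition system — 4 states:
  n0 = (b.b.0)\{a,c,d}\{a} + a.(rec X. (b.b.0)\{a,c,d}\{a} + a.X) | ··a··> n1, ··b··> n2
  n1 = rec X. (b.b.0)\{a,c,d}\{a} + a.X | ··a··> n1, ··b··> n2
  n2 = (b.0)\{a,c,d}\{a} | ··b··> n3
  n3 = 0\{a,c,d}\{a} | (no moves)
Bisimilarity quotient blocks:
  B0 = {m0, n0, n1}
  B1 = {m1, n2}
  B2 = {m2, n3}
m0 ∈ B0, n0 ∈ B0 → same block
Bisimilar ⇒ trace-equivalent.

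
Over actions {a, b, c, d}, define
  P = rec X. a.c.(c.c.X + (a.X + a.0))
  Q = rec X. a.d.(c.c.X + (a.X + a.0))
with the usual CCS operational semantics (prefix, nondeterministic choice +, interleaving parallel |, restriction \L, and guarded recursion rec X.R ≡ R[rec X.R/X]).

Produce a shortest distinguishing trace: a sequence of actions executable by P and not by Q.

ac

Reachable graph of P (5 states):
  m0 = rec X. a.c.(c.c.X + (a.X + a.0)) ⊢ —a→ m1
  m1 = c.(c.c.(rec X. a.c.(c.c.X + (a.X + a.0))) + (a.(rec X. a.c.(c.c.X + (a.X + a.0))) + a.0)) ⊢ —c→ m2
  m2 = c.c.(rec X. a.c.(c.c.X + (a.X + a.0))) + (a.(rec X. a.c.(c.c.X + (a.X + a.0))) + a.0) ⊢ —a→ m0, —a→ m3, —c→ m4
  m3 = 0 ⊢ ∅
  m4 = c.(rec X. a.c.(c.c.X + (a.X + a.0))) ⊢ —c→ m0
Reachable graph of Q (5 states):
  n0 = rec X. a.d.(c.c.X + (a.X + a.0)) ⊢ —a→ n1
  n1 = d.(c.c.(rec X. a.d.(c.c.X + (a.X + a.0))) + (a.(rec X. a.d.(c.c.X + (a.X + a.0))) + a.0)) ⊢ —d→ n2
  n2 = c.c.(rec X. a.d.(c.c.X + (a.X + a.0))) + (a.(rec X. a.d.(c.c.X + (a.X + a.0))) + a.0) ⊢ —a→ n0, —a→ n3, —c→ n4
  n3 = 0 ⊢ ∅
  n4 = c.(rec X. a.d.(c.c.X + (a.X + a.0))) ⊢ —c→ n0
Executing ac from P (initial set {m0}):
  [1] a ⇒ {m1}
  [2] c ⇒ {m2}
  P completes σ.
Executing ac from Q (initial set {n0}):
  [1] a ⇒ {n1}
  [2] c ⇒ ∅  — Q cannot continue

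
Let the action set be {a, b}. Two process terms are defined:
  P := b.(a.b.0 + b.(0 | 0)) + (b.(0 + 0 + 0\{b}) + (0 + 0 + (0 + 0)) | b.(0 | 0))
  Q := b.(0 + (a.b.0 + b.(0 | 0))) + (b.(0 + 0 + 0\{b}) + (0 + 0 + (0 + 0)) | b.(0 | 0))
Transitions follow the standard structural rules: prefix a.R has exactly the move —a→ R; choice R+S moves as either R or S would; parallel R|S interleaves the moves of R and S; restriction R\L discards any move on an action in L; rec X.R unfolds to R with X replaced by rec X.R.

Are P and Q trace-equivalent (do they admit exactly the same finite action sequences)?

trace-equivalent

P's transition system — 7 states:
  p0 = b.(a.b.0 + b.(0 | 0)) + (b.(0 + 0 + 0\{b}) + (0 + 0 + (0 + 0)) | b.(0 | 0)) → =b=> p1, =b=> p2, =b=> p3
  p1 = (0 + 0 + (0 + 0)) | (0 | 0) → (no moves)
  p2 = 0 + 0 + 0\{b} → (no moves)
  p3 = a.b.0 + b.(0 | 0) → =a=> p4, =b=> p5
  p4 = b.0 → =b=> p6
  p5 = 0 | 0 → (no moves)
  p6 = 0 → (no moves)
Q's transition system — 7 states:
  q0 = b.(0 + (a.b.0 + b.(0 | 0))) + (b.(0 + 0 + 0\{b}) + (0 + 0 + (0 + 0)) | b.(0 | 0)) → =b=> q1, =b=> q2, =b=> q3
  q1 = (0 + 0 + (0 + 0)) | (0 | 0) → (no moves)
  q2 = 0 + (a.b.0 + b.(0 | 0)) → =a=> q4, =b=> q5
  q3 = 0 + 0 + 0\{b} → (no moves)
  q4 = b.0 → =b=> q6
  q5 = 0 | 0 → (no moves)
  q6 = 0 → (no moves)
Bisimilarity quotient blocks:
  B0 = {p0, q0}
  B1 = {p1, p2, p5, p6, q1, q3, q5, q6}
  B2 = {p3, q2}
  B3 = {p4, q4}
p0 ∈ B0, q0 ∈ B0 → same block
Bisimilar ⇒ trace-equivalent.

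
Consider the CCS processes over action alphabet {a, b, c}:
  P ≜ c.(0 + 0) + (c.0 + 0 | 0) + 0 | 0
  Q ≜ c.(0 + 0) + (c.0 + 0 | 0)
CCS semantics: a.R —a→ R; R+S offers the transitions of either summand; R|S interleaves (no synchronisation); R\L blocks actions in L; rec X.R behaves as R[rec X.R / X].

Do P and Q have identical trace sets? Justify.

YES

LTS(P): 3 reachable states
  s0 = c.(0 + 0) + (c.0 + 0 | 0) + 0 | 0 has moves --c--▸ s1, --c--▸ s2
  s1 = 0 has moves ·
  s2 = 0 + 0 has moves ·
LTS(Q): 3 reachable states
  t0 = c.(0 + 0) + (c.0 + 0 | 0) has moves --c--▸ t1, --c--▸ t2
  t1 = 0 has moves ·
  t2 = 0 + 0 has moves ·
Bisimilarity quotient blocks:
  B0 = {s0, t0}
  B1 = {s1, s2, t1, t2}
s0 ∈ B0, t0 ∈ B0 → same block
Bisimilar ⇒ trace-equivalent.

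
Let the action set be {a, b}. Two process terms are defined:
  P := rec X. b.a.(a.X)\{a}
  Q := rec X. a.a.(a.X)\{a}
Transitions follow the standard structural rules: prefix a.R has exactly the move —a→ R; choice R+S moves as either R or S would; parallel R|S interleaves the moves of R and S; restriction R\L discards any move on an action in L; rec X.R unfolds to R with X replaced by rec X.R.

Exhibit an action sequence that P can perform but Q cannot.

LTS(P): 3 reachable states
  m0 = rec X. b.a.(a.X)\{a} has moves —b→ m1
  m1 = a.(a.(rec X. b.a.(a.X)\{a}))\{a} has moves —a→ m2
  m2 = (a.(rec X. b.a.(a.X)\{a}))\{a} has moves ·
LTS(Q): 3 reachable states
  n0 = rec X. a.a.(a.X)\{a} has moves —a→ n1
  n1 = a.(a.(rec X. a.a.(a.X)\{a}))\{a} has moves —a→ n2
  n2 = (a.(rec X. a.a.(a.X)\{a}))\{a} has moves ·
Trace ⟨b⟩ through P, begin at {m0}:
  after b @ step 1: {m1}
  ✓ P
Trace ⟨b⟩ through Q, begin at {n0}:
  after b @ step 1: no successor for Q

b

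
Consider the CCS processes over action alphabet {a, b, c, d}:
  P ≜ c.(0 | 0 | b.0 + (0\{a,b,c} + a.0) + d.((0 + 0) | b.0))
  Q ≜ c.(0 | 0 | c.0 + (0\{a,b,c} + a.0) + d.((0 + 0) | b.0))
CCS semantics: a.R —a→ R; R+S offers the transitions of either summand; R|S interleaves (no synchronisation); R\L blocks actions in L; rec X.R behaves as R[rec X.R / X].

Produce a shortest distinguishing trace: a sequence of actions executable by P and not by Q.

Reachable graph of P (6 states):
  u0 = c.(0 | 0 | b.0 + (0\{a,b,c} + a.0) + d.((0 + 0) | b.0)) | --c--▸ u1
  u1 = 0 | 0 | b.0 + (0\{a,b,c} + a.0) + d.((0 + 0) | b.0) | --a--▸ u2, --b--▸ u3, --d--▸ u4
  u2 = 0 | ·
  u3 = 0 | 0 | 0 | ·
  u4 = (0 + 0) | b.0 | --b--▸ u5
  u5 = (0 + 0) | 0 | ·
Reachable graph of Q (6 states):
  v0 = c.(0 | 0 | c.0 + (0\{a,b,c} + a.0) + d.((0 + 0) | b.0)) | --c--▸ v1
  v1 = 0 | 0 | c.0 + (0\{a,b,c} + a.0) + d.((0 + 0) | b.0) | --a--▸ v2, --c--▸ v3, --d--▸ v4
  v2 = 0 | ·
  v3 = 0 | 0 | 0 | ·
  v4 = (0 + 0) | b.0 | --b--▸ v5
  v5 = (0 + 0) | 0 | ·
Run σ = ⟨cb⟩ on P: start {u0}
  step 1 (c): {u1}
  step 2 (b): {u3}
  ✓ P
Run σ = ⟨cb⟩ on Q: start {v0}
  step 1 (c): {v1}
  step 2 (b): no successor for Q

cb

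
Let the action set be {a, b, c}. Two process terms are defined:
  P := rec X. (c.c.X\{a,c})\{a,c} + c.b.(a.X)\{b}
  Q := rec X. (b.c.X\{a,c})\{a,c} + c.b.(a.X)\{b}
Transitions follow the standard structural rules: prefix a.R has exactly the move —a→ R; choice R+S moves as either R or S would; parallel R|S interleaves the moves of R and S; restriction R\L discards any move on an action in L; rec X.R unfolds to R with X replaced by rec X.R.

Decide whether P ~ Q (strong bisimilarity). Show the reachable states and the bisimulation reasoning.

LTS(P): 5 reachable states
  m0 = rec X. (c.c.X\{a,c})\{a,c} + c.b.(a.X)\{b} has moves =c=> m1
  m1 = b.(a.(rec X. (c.c.X\{a,c})\{a,c} + c.b.(a.X)\{b}))\{b} has moves =b=> m2
  m2 = (a.(rec X. (c.c.X\{a,c})\{a,c} + c.b.(a.X)\{b}))\{b} has moves =a=> m3
  m3 = (rec X. (c.c.X\{a,c})\{a,c} + c.b.(a.X)\{b})\{b} has moves =c=> m4
  m4 = (b.(a.(rec X. (c.c.X\{a,c})\{a,c} + c.b.(a.X)\{b}))\{b})\{b} has moves (no moves)
LTS(Q): 6 reachable states
  n0 = rec X. (b.c.X\{a,c})\{a,c} + c.b.(a.X)\{b} has moves =b=> n1, =c=> n2
  n1 = (c.(rec X. (b.c.X\{a,c})\{a,c} + c.b.(a.X)\{b})\{a,c})\{a,c} has moves (no moves)
  n2 = b.(a.(rec X. (b.c.X\{a,c})\{a,c} + c.b.(a.X)\{b}))\{b} has moves =b=> n3
  n3 = (a.(rec X. (b.c.X\{a,c})\{a,c} + c.b.(a.X)\{b}))\{b} has moves =a=> n4
  n4 = (rec X. (b.c.X\{a,c})\{a,c} + c.b.(a.X)\{b})\{b} has moves =c=> n5
  n5 = (b.(a.(rec X. (b.c.X\{a,c})\{a,c} + c.b.(a.X)\{b}))\{b})\{b} has moves (no moves)
Partition-refinement fixed point:
  B0 = {m0}
  B1 = {m1, n2}
  B2 = {m2, n3}
  B3 = {m3, n4}
  B4 = {m4, n1, n5}
  B5 = {n0}
m0 ∈ B0, n0 ∈ B5 → different blocks

NO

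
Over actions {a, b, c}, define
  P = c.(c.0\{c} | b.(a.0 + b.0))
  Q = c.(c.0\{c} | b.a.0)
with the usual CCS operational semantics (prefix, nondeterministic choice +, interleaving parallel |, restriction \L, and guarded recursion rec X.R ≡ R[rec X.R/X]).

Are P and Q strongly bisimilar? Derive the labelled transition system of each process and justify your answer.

LTS(P): 7 reachable states
  p0 = c.(c.0\{c} | b.(a.0 + b.0)) ⊢ —c→ p1
  p1 = c.0\{c} | b.(a.0 + b.0) ⊢ —b→ p2, —c→ p3
  p2 = c.0\{c} | (a.0 + b.0) ⊢ —a→ p4, —b→ p4, —c→ p5
  p3 = 0\{c} | b.(a.0 + b.0) ⊢ —b→ p5
  p4 = c.0\{c} | 0 ⊢ —c→ p6
  p5 = 0\{c} | (a.0 + b.0) ⊢ —a→ p6, —b→ p6
  p6 = 0\{c} | 0 ⊢ stopped
LTS(Q): 7 reachable states
  q0 = c.(c.0\{c} | b.a.0) ⊢ —c→ q1
  q1 = c.0\{c} | b.a.0 ⊢ —b→ q2, —c→ q3
  q2 = c.0\{c} | a.0 ⊢ —a→ q4, —c→ q5
  q3 = 0\{c} | b.a.0 ⊢ —b→ q5
  q4 = c.0\{c} | 0 ⊢ —c→ q6
  q5 = 0\{c} | a.0 ⊢ —a→ q6
  q6 = 0\{c} | 0 ⊢ stopped
Bisimilarity quotient blocks:
  B0 = {p0}
  B1 = {p1}
  B2 = {p3}
  B3 = {p5}
  B4 = {p6, q6}
  B5 = {p2}
  B6 = {p4, q4}
  B7 = {q0}
  B8 = {q1}
  B9 = {q2}
  B10 = {q5}
  B11 = {q3}
p0 ∈ B0, q0 ∈ B7 → different blocks

not bisimilar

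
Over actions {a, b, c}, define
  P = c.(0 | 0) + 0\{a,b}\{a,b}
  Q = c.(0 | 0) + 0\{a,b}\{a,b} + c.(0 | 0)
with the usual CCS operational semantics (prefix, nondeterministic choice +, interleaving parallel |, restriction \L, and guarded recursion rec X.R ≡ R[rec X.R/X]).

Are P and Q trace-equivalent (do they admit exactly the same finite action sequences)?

Reachable graph of P (2 states):
  m0 = c.(0 | 0) + 0\{a,b}\{a,b} | —c→ m1
  m1 = 0 | 0 | ∅
Reachable graph of Q (2 states):
  n0 = c.(0 | 0) + 0\{a,b}\{a,b} + c.(0 | 0) | —c→ n1
  n1 = 0 | 0 | ∅
Bisimilarity quotient blocks:
  B0 = {m0, n0}
  B1 = {m1, n1}
m0 ∈ B0, n0 ∈ B0 → same block
Bisimilar ⇒ trace-equivalent.

traces(P) = traces(Q)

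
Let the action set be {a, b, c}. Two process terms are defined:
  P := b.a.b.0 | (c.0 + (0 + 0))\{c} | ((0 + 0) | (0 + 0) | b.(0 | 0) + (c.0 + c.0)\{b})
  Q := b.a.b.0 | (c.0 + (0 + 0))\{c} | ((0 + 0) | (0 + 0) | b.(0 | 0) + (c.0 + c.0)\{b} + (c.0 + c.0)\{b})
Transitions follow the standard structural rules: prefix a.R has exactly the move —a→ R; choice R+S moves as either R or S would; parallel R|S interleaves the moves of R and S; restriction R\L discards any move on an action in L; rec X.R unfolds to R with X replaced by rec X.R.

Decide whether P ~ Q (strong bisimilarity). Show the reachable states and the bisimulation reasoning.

P's transition system — 12 states:
  u0 = b.a.b.0 | (c.0 + (0 + 0))\{c} | ((0 + 0) | (0 + 0) | b.(0 | 0) + (c.0 + c.0)\{b}) :: ··b··> u1, ··b··> u2, ··c··> u3
  u1 = a.b.0 | (c.0 + (0 + 0))\{c} | ((0 + 0) | (0 + 0) | b.(0 | 0) + (c.0 + c.0)\{b}) :: ··a··> u4, ··b··> u5, ··c··> u6
  u2 = b.a.b.0 | (c.0 + (0 + 0))\{c} | ((0 + 0) | (0 + 0) | (0 | 0)) :: ··b··> u5
  u3 = b.a.b.0 | (c.0 + (0 + 0))\{c} | 0\{b} :: ··b··> u6
  u4 = b.0 | (c.0 + (0 + 0))\{c} | ((0 + 0) | (0 + 0) | b.(0 | 0) + (c.0 + c.0)\{b}) :: ··b··> u7, ··b··> u8, ··c··> u9
  u5 = a.b.0 | (c.0 + (0 + 0))\{c} | ((0 + 0) | (0 + 0) | (0 | 0)) :: ··a··> u8
  u6 = a.b.0 | (c.0 + (0 + 0))\{c} | 0\{b} :: ··a··> u9
  u7 = 0 | (c.0 + (0 + 0))\{c} | ((0 + 0) | (0 + 0) | b.(0 | 0) + (c.0 + c.0)\{b}) :: ··b··> u10, ··c··> u11
  u8 = b.0 | (c.0 + (0 + 0))\{c} | ((0 + 0) | (0 + 0) | (0 | 0)) :: ··b··> u10
  u9 = b.0 | (c.0 + (0 + 0))\{c} | 0\{b} :: ··b··> u11
  u10 = 0 | (c.0 + (0 + 0))\{c} | ((0 + 0) | (0 + 0) | (0 | 0)) :: (no moves)
  u11 = 0 | (c.0 + (0 + 0))\{c} | 0\{b} :: (no moves)
Q's transition system — 12 states:
  v0 = b.a.b.0 | (c.0 + (0 + 0))\{c} | ((0 + 0) | (0 + 0) | b.(0 | 0) + (c.0 + c.0)\{b} + (c.0 + c.0)\{b}) :: ··b··> v1, ··b··> v2, ··c··> v3
  v1 = a.b.0 | (c.0 + (0 + 0))\{c} | ((0 + 0) | (0 + 0) | b.(0 | 0) + (c.0 + c.0)\{b} + (c.0 + c.0)\{b}) :: ··a··> v4, ··b··> v5, ··c··> v6
  v2 = b.a.b.0 | (c.0 + (0 + 0))\{c} | ((0 + 0) | (0 + 0) | (0 | 0)) :: ··b··> v5
  v3 = b.a.b.0 | (c.0 + (0 + 0))\{c} | 0\{b} :: ··b··> v6
  v4 = b.0 | (c.0 + (0 + 0))\{c} | ((0 + 0) | (0 + 0) | b.(0 | 0) + (c.0 + c.0)\{b} + (c.0 + c.0)\{b}) :: ··b··> v7, ··b··> v8, ··c··> v9
  v5 = a.b.0 | (c.0 + (0 + 0))\{c} | ((0 + 0) | (0 + 0) | (0 | 0)) :: ··a··> v8
  v6 = a.b.0 | (c.0 + (0 + 0))\{c} | 0\{b} :: ··a··> v9
  v7 = 0 | (c.0 + (0 + 0))\{c} | ((0 + 0) | (0 + 0) | b.(0 | 0) + (c.0 + c.0)\{b} + (c.0 + c.0)\{b}) :: ··b··> v10, ··c··> v11
  v8 = b.0 | (c.0 + (0 + 0))\{c} | ((0 + 0) | (0 + 0) | (0 | 0)) :: ··b··> v10
  v9 = b.0 | (c.0 + (0 + 0))\{c} | 0\{b} :: ··b··> v11
  v10 = 0 | (c.0 + (0 + 0))\{c} | ((0 + 0) | (0 + 0) | (0 | 0)) :: (no moves)
  v11 = 0 | (c.0 + (0 + 0))\{c} | 0\{b} :: (no moves)
Bisimilarity quotient blocks:
  B0 = {u0, v0}
  B1 = {u1, v1}
  B2 = {u5, u6, v5, v6}
  B3 = {u8, u9, v8, v9}
  B4 = {u10, u11, v10, v11}
  B5 = {u4, v4}
  B6 = {u7, v7}
  B7 = {u2, u3, v2, v3}
u0 ∈ B0, v0 ∈ B0 → same block

YES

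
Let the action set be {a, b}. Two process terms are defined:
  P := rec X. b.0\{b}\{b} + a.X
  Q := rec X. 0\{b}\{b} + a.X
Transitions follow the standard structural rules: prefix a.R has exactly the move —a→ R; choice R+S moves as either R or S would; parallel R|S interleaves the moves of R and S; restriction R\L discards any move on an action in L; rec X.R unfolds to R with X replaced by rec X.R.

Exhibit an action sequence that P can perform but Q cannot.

P's transition system — 2 states:
  p0 = rec X. b.0\{b}\{b} + a.X → -a-> p0, -b-> p1
  p1 = 0\{b}\{b} → stopped
Q's transition system — 1 states:
  q0 = rec X. 0\{b}\{b} + a.X → -a-> q0
Executing b from P (initial set {p0}):
  step 1 (b): {p1}
  P completes σ.
Executing b from Q (initial set {q0}):
  step 1 (b): ∅  — Q cannot continue

b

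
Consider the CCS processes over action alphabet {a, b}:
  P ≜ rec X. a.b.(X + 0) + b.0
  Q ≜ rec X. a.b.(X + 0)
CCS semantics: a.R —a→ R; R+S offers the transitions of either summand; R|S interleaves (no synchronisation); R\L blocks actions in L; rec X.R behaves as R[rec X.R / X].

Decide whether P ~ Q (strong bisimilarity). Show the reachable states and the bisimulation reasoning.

LTS(P): 4 reachable states
  u0 = rec X. a.b.(X + 0) + b.0 ⊢ —a→ u1, —b→ u2
  u1 = b.((rec X. a.b.(X + 0) + b.0) + 0) ⊢ —b→ u3
  u2 = 0 ⊢ stopped
  u3 = (rec X. a.b.(X + 0) + b.0) + 0 ⊢ —a→ u1, —b→ u2
LTS(Q): 3 reachable states
  v0 = rec X. a.b.(X + 0) ⊢ —a→ v1
  v1 = b.((rec X. a.b.(X + 0)) + 0) ⊢ —b→ v2
  v2 = (rec X. a.b.(X + 0)) + 0 ⊢ —a→ v1
Coarsest stable partition (strong bisimilarity classes):
  B0 = {u0, u3}
  B1 = {u2}
  B2 = {u1}
  B3 = {v0, v2}
  B4 = {v1}
u0 ∈ B0, v0 ∈ B3 → different blocks

not bisimilar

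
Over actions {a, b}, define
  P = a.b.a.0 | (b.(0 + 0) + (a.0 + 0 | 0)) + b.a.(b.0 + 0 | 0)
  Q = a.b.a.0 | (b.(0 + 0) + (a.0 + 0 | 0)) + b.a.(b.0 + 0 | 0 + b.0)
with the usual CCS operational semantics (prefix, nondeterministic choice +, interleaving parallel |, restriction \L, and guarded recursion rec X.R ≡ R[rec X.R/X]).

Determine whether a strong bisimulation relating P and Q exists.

P's transition system — 15 states:
  m0 = a.b.a.0 | (b.(0 + 0) + (a.0 + 0 | 0)) + b.a.(b.0 + 0 | 0) | ··a··> m1, ··a··> m2, ··b··> m3, ··b··> m4
  m1 = a.b.a.0 | 0 | ··a··> m5
  m2 = b.a.0 | (b.(0 + 0) + (a.0 + 0 | 0)) | ··a··> m5, ··b··> m6, ··b··> m7
  m3 = a.(b.0 + 0 | 0) | ··a··> m8
  m4 = a.b.a.0 | (0 + 0) | ··a··> m7
  m5 = b.a.0 | 0 | ··b··> m9
  m6 = a.0 | (b.(0 + 0) + (a.0 + 0 | 0)) | ··a··> m10, ··a··> m9, ··b··> m11
  m7 = b.a.0 | (0 + 0) | ··b··> m11
  m8 = b.0 + 0 | 0 | ··b··> m12
  m9 = a.0 | 0 | ··a··> m13
  m10 = 0 | (b.(0 + 0) + (a.0 + 0 | 0)) | ··a··> m13, ··b··> m14
  m11 = a.0 | (0 + 0) | ··a··> m14
  m12 = 0 | (no moves)
  m13 = 0 | 0 | (no moves)
  m14 = 0 | (0 + 0) | (no moves)
Q's transition system — 15 states:
  n0 = a.b.a.0 | (b.(0 + 0) + (a.0 + 0 | 0)) + b.a.(b.0 + 0 | 0 + b.0) | ··a··> n1, ··a··> n2, ··b··> n3, ··b··> n4
  n1 = a.b.a.0 | 0 | ··a··> n5
  n2 = b.a.0 | (b.(0 + 0) + (a.0 + 0 | 0)) | ··a··> n5, ··b··> n6, ··b··> n7
  n3 = a.(b.0 + 0 | 0 + b.0) | ··a··> n8
  n4 = a.b.a.0 | (0 + 0) | ··a··> n7
  n5 = b.a.0 | 0 | ··b··> n9
  n6 = a.0 | (b.(0 + 0) + (a.0 + 0 | 0)) | ··a··> n10, ··a··> n9, ··b··> n11
  n7 = b.a.0 | (0 + 0) | ··b··> n11
  n8 = b.0 + 0 | 0 + b.0 | ··b··> n12
  n9 = a.0 | 0 | ··a··> n13
  n10 = 0 | (b.(0 + 0) + (a.0 + 0 | 0)) | ··a··> n13, ··b··> n14
  n11 = a.0 | (0 + 0) | ··a··> n14
  n12 = 0 | (no moves)
  n13 = 0 | 0 | (no moves)
  n14 = 0 | (0 + 0) | (no moves)
Partition-refinement fixed point:
  B0 = {m0, n0}
  B1 = {m3, n3}
  B2 = {m8, n8}
  B3 = {m12, m13, m14, n12, n13, n14}
  B4 = {m2, n2}
  B5 = {m6, n6}
  B6 = {m11, m9, n11, n9}
  B7 = {m10, n10}
  B8 = {m5, m7, n5, n7}
  B9 = {m1, m4, n1, n4}
m0 ∈ B0, n0 ∈ B0 → same block

YES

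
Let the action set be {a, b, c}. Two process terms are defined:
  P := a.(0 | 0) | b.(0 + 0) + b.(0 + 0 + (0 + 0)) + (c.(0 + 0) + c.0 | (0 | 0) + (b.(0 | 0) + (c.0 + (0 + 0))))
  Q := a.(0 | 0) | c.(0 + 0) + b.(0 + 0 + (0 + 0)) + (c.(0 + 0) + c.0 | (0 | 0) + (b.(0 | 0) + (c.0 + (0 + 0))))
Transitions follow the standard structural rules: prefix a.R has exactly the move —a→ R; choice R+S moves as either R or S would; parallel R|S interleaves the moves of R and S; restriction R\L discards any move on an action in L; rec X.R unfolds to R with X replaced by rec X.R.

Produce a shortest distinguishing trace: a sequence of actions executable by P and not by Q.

Reachable graph of P (9 states):
  m0 = a.(0 | 0) | b.(0 + 0) + b.(0 + 0 + (0 + 0)) + (c.(0 + 0) + c.0 | (0 | 0) + (b.(0 | 0) + (c.0 + (0 + 0)))) has moves =a=> m1, =b=> m2, =b=> m3, =b=> m4, =c=> m5, =c=> m6, =c=> m7
  m1 = 0 | 0 | b.(0 + 0) has moves =b=> m8
  m2 = 0 + 0 + (0 + 0) has moves (no moves)
  m3 = 0 | 0 has moves (no moves)
  m4 = a.(0 | 0) | (0 + 0) has moves =a=> m8
  m5 = 0 has moves (no moves)
  m6 = 0 + 0 has moves (no moves)
  m7 = 0 | (0 | 0) has moves (no moves)
  m8 = 0 | 0 | (0 + 0) has moves (no moves)
Reachable graph of Q (9 states):
  n0 = a.(0 | 0) | c.(0 + 0) + b.(0 + 0 + (0 + 0)) + (c.(0 + 0) + c.0 | (0 | 0) + (b.(0 | 0) + (c.0 + (0 + 0)))) has moves =a=> n1, =b=> n2, =b=> n3, =c=> n4, =c=> n5, =c=> n6, =c=> n7
  n1 = 0 | 0 | c.(0 + 0) has moves =c=> n8
  n2 = 0 + 0 + (0 + 0) has moves (no moves)
  n3 = 0 | 0 has moves (no moves)
  n4 = 0 has moves (no moves)
  n5 = 0 + 0 has moves (no moves)
  n6 = 0 | (0 | 0) has moves (no moves)
  n7 = a.(0 | 0) | (0 + 0) has moves =a=> n8
  n8 = 0 | 0 | (0 + 0) has moves (no moves)
Run σ = ⟨ab⟩ on P: start {m0}
  step 1 (a): {m1}
  step 2 (b): {m8}
  P completes σ.
Run σ = ⟨ab⟩ on Q: start {n0}
  step 1 (a): {n1}
  step 2 (b): ∅  — Q cannot continue

ab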